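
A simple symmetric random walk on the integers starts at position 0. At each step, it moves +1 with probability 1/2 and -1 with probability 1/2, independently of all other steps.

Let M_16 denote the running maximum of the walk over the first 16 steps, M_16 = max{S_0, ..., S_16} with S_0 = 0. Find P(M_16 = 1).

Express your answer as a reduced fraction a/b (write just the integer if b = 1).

Answer: 715/4096

Derivation:
Let M_16 = max(S_0,...,S_16). Use the reflection principle: for j ≥ 1, #{paths with M_16 ≥ j} = #{S_16 ≥ j} + #{S_16 ≥ j+1}.
By reflection, #{M_16 ≥ 1} = #{S_16 ≥ 1} + #{S_16 ≥ 2} = 26333 + 26333 = 52666.
#{M_16 ≥ 2} = #{S_16 ≥ 2} + #{S_16 ≥ 3} = 26333 + 14893 = 41226.
#{M_16 = 1} = 52666 - 41226 = 11440.
P(M_16 = 1) = 11440/65536 = 715/4096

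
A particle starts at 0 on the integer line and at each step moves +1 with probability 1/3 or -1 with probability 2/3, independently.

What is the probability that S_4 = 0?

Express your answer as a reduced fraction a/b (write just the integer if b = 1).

To be at 0 after 4 steps: need exactly 2 steps of +1 and 2 of -1.
Number of such sequences: C(4,2) = 6
Each has probability (1/3)^2 · (2/3)^2 = 4/81
P = 6 · 4/81 = 8/27

Answer: 8/27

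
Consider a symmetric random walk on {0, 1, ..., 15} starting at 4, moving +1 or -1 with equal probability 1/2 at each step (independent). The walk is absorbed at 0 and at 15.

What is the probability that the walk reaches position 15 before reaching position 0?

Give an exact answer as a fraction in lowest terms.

Answer: 4/15

Derivation:
Symmetric walk (p = 1/2): the harmonic-function argument gives P(hit 15 before 0 | start at 4) = a/N.
P = 4/15 = 4/15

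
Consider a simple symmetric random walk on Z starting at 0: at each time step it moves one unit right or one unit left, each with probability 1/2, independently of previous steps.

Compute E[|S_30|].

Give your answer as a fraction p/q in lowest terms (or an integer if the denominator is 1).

Answer: 145422675/33554432

Derivation:
S_30 takes values m ≡ 0 (mod 2) with |m| ≤ 30; P(S_30=m) = C(30,(30+m)/2)/2^30.
Total paths: 2^30 = 1073741824
Distribution: P(S=-30)=1/1073741824, P(S=-28)=30/1073741824, P(S=-26)=435/1073741824, P(S=-24)=4060/1073741824, P(S=-22)=27405/1073741824, P(S=-20)=142506/1073741824, P(S=-18)=593775/1073741824, P(S=-16)=2035800/1073741824, P(S=-14)=5852925/1073741824, P(S=-12)=14307150/1073741824, P(S=-10)=30045015/1073741824, P(S=-8)=54627300/1073741824, P(S=-6)=86493225/1073741824, P(S=-4)=119759850/1073741824, P(S=-2)=145422675/1073741824, P(S=0)=155117520/1073741824, P(S=2)=145422675/1073741824, P(S=4)=119759850/1073741824, P(S=6)=86493225/1073741824, P(S=8)=54627300/1073741824, P(S=10)=30045015/1073741824, P(S=12)=14307150/1073741824, P(S=14)=5852925/1073741824, P(S=16)=2035800/1073741824, P(S=18)=593775/1073741824, P(S=20)=142506/1073741824, P(S=22)=27405/1073741824, P(S=24)=4060/1073741824, P(S=26)=435/1073741824, P(S=28)=30/1073741824, P(S=30)=1/1073741824
E[|S_30|] = Σ_m |m|·P(S_30=m) = 4653525600/1073741824 = 145422675/33554432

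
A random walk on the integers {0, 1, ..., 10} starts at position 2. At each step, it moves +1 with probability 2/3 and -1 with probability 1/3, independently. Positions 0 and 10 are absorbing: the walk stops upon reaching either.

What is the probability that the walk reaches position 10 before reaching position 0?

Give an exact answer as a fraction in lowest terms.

Answer: 256/341

Derivation:
Biased walk: p = 2/3, q = 1/3, r = q/p = 1/2
Gambler's ruin: P(hit 10 before 0 | start at 2) = (1 - r^a)/(1 - r^N)
r^2 = 1/4; r^10 = 1/1024
P = (1 - 1/4) / (1 - 1/1024) = 3/4 / 1023/1024 = 256/341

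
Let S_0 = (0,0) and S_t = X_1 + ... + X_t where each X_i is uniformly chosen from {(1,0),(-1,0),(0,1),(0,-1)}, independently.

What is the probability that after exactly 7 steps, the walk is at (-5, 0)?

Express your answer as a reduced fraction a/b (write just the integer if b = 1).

Let h be the number of horizontal steps (so 7-h are vertical). To end at (-5,0) need (h-5)/2 right-steps and ((7-h)+0)/2 up-steps.
Sum over h with 5 ≤ h ≤ 7, h ≡ 1 (mod 2), 7-h ≡ 0 (mod 2):
h=5: C(7,5)·C(5,0)·C(2,1) = 21·1·2 = 42
h=7: C(7,7)·C(7,1)·C(0,0) = 1·7·1 = 7
Total favorable: 49
Total paths: 4^7 = 16384
P = 49/16384 = 49/16384

Answer: 49/16384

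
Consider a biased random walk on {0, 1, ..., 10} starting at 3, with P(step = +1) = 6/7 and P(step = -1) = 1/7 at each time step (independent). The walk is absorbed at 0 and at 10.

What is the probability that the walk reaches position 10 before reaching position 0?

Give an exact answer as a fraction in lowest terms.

Answer: 12037248/12093235

Derivation:
Biased walk: p = 6/7, q = 1/7, r = q/p = 1/6
Gambler's ruin: P(hit 10 before 0 | start at 3) = (1 - r^a)/(1 - r^N)
r^3 = 1/216; r^10 = 1/60466176
P = (1 - 1/216) / (1 - 1/60466176) = 215/216 / 60466175/60466176 = 12037248/12093235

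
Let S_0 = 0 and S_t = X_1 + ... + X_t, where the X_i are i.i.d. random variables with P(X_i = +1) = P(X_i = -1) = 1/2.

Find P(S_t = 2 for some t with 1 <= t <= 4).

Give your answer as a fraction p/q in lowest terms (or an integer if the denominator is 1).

Answer: 3/8

Derivation:
Count via complement. Let g(t,s) = #length-t paths at position s with S_1..S_t all ≠ 2.
g(t,s) = g(t-1,s-1) + g(t-1,s+1) for s ≠ 2; g(t,2) = 0.
t=0: g(0,0)=1
t=1: g(1,-1)=1 g(1,1)=1
t=2: g(2,-2)=1 g(2,0)=2
t=3: g(3,-3)=1 g(3,-1)=3 g(3,1)=2
t=4: g(4,-4)=1 g(4,-2)=4 g(4,0)=5
Paths never hitting 2: Σ_s g(4,s) = 10
Paths hitting 2: 2^4 - 10 = 6
P = 6/16 = 3/8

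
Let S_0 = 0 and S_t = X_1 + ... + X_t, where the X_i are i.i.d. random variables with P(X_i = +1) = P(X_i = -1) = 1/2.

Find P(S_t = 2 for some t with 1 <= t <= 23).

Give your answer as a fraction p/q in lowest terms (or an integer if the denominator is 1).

Count via complement. Let g(t,s) = #length-t paths at position s with S_1..S_t all ≠ 2.
g(t,s) = g(t-1,s-1) + g(t-1,s+1) for s ≠ 2; g(t,2) = 0.
t=0: g(0,0)=1
t=1: g(1,-1)=1 g(1,1)=1
t=2: g(2,-2)=1 g(2,0)=2
t=3: g(3,-3)=1 g(3,-1)=3 g(3,1)=2
t=4: g(4,-4)=1 g(4,-2)=4 g(4,0)=5
t=5: g(5,-5)=1 g(5,-3)=5 g(5,-1)=9 g(5,1)=5
t=6: g(6,-6)=1 g(6,-4)=6 g(6,-2)=14 g(6,0)=14
t=7: g(7,-7)=1 g(7,-5)=7 g(7,-3)=20 g(7,-1)=28 g(7,1)=14
t=8: g(8,-8)=1 g(8,-6)=8 g(8,-4)=27 g(8,-2)=48 g(8,0)=42
t=9: g(9,-9)=1 g(9,-7)=9 g(9,-5)=35 g(9,-3)=75 g(9,-1)=90 g(9,1)=42
t=10: g(10,-10)=1 g(10,-8)=10 g(10,-6)=44 g(10,-4)=110 g(10,-2)=165 g(10,0)=132
t=11: g(11,-11)=1 g(11,-9)=11 g(11,-7)=54 g(11,-5)=154 g(11,-3)=275 g(11,-1)=297 g(11,1)=132
t=12: g(12,-12)=1 g(12,-10)=12 g(12,-8)=65 g(12,-6)=208 g(12,-4)=429 g(12,-2)=572 g(12,0)=429
t=13: g(13,-13)=1 g(13,-11)=13 g(13,-9)=77 g(13,-7)=273 g(13,-5)=637 g(13,-3)=1001 g(13,-1)=1001 g(13,1)=429
t=14: g(14,-14)=1 g(14,-12)=14 g(14,-10)=90 g(14,-8)=350 g(14,-6)=910 g(14,-4)=1638 g(14,-2)=2002 g(14,0)=1430
t=15: g(15,-15)=1 g(15,-13)=15 g(15,-11)=104 g(15,-9)=440 g(15,-7)=1260 g(15,-5)=2548 g(15,-3)=3640 g(15,-1)=3432 g(15,1)=1430
t=16: g(16,-16)=1 g(16,-14)=16 g(16,-12)=119 g(16,-10)=544 g(16,-8)=1700 g(16,-6)=3808 g(16,-4)=6188 g(16,-2)=7072 g(16,0)=4862
t=17: g(17,-17)=1 g(17,-15)=17 g(17,-13)=135 g(17,-11)=663 g(17,-9)=2244 g(17,-7)=5508 g(17,-5)=9996 g(17,-3)=13260 g(17,-1)=11934 g(17,1)=4862
t=18: g(18,-18)=1 g(18,-16)=18 g(18,-14)=152 g(18,-12)=798 g(18,-10)=2907 g(18,-8)=7752 g(18,-6)=15504 g(18,-4)=23256 g(18,-2)=25194 g(18,0)=16796
t=19: g(19,-19)=1 g(19,-17)=19 g(19,-15)=170 g(19,-13)=950 g(19,-11)=3705 g(19,-9)=10659 g(19,-7)=23256 g(19,-5)=38760 g(19,-3)=48450 g(19,-1)=41990 g(19,1)=16796
t=20: g(20,-20)=1 g(20,-18)=20 g(20,-16)=189 g(20,-14)=1120 g(20,-12)=4655 g(20,-10)=14364 g(20,-8)=33915 g(20,-6)=62016 g(20,-4)=87210 g(20,-2)=90440 g(20,0)=58786
t=21: g(21,-21)=1 g(21,-19)=21 g(21,-17)=209 g(21,-15)=1309 g(21,-13)=5775 g(21,-11)=19019 g(21,-9)=48279 g(21,-7)=95931 g(21,-5)=149226 g(21,-3)=177650 g(21,-1)=149226 g(21,1)=58786
t=22: g(22,-22)=1 g(22,-20)=22 g(22,-18)=230 g(22,-16)=1518 g(22,-14)=7084 g(22,-12)=24794 g(22,-10)=67298 g(22,-8)=144210 g(22,-6)=245157 g(22,-4)=326876 g(22,-2)=326876 g(22,0)=208012
t=23: g(23,-23)=1 g(23,-21)=23 g(23,-19)=252 g(23,-17)=1748 g(23,-15)=8602 g(23,-13)=31878 g(23,-11)=92092 g(23,-9)=211508 g(23,-7)=389367 g(23,-5)=572033 g(23,-3)=653752 g(23,-1)=534888 g(23,1)=208012
Paths never hitting 2: Σ_s g(23,s) = 2704156
Paths hitting 2: 2^23 - 2704156 = 5684452
P = 5684452/8388608 = 1421113/2097152

Answer: 1421113/2097152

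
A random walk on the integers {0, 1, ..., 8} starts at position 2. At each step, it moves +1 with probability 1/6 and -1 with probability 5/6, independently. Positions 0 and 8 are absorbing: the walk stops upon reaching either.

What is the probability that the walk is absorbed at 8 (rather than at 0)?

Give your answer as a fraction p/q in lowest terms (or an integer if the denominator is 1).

Biased walk: p = 1/6, q = 5/6, r = q/p = 5
Gambler's ruin: P(hit 8 before 0 | start at 2) = (1 - r^a)/(1 - r^N)
r^2 = 25; r^8 = 390625
P = (1 - 25) / (1 - 390625) = -24 / -390624 = 1/16276

Answer: 1/16276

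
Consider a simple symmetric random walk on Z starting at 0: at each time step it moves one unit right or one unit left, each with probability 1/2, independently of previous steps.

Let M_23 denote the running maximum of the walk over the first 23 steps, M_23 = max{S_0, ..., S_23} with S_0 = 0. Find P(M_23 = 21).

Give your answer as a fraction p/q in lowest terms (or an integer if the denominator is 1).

Answer: 23/8388608

Derivation:
Let M_23 = max(S_0,...,S_23). Use the reflection principle: for j ≥ 1, #{paths with M_23 ≥ j} = #{S_23 ≥ j} + #{S_23 ≥ j+1}.
By reflection, #{M_23 ≥ 21} = #{S_23 ≥ 21} + #{S_23 ≥ 22} = 24 + 1 = 25.
#{M_23 ≥ 22} = #{S_23 ≥ 22} + #{S_23 ≥ 23} = 1 + 1 = 2.
#{M_23 = 21} = 25 - 2 = 23.
P(M_23 = 21) = 23/8388608 = 23/8388608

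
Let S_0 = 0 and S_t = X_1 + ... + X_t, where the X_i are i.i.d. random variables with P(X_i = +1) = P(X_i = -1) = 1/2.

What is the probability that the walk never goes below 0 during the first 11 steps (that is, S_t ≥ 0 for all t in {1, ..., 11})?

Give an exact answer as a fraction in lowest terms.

Answer: 231/1024

Derivation:
Let f(t,s) = #length-t paths at position s with S_1..S_t all ≥ 0.
f(t,s) = f(t-1,s-1) + f(t-1,s+1) for s ≥ 0; f(t,s) = 0 for s < 0.
t=0: f(0,0)=1
t=1: f(1,1)=1
t=2: f(2,0)=1 f(2,2)=1
t=3: f(3,1)=2 f(3,3)=1
t=4: f(4,0)=2 f(4,2)=3 f(4,4)=1
t=5: f(5,1)=5 f(5,3)=4 f(5,5)=1
t=6: f(6,0)=5 f(6,2)=9 f(6,4)=5 f(6,6)=1
t=7: f(7,1)=14 f(7,3)=14 f(7,5)=6 f(7,7)=1
t=8: f(8,0)=14 f(8,2)=28 f(8,4)=20 f(8,6)=7 f(8,8)=1
t=9: f(9,1)=42 f(9,3)=48 f(9,5)=27 f(9,7)=8 f(9,9)=1
t=10: f(10,0)=42 f(10,2)=90 f(10,4)=75 f(10,6)=35 f(10,8)=9 f(10,10)=1
t=11: f(11,1)=132 f(11,3)=165 f(11,5)=110 f(11,7)=44 f(11,9)=10 f(11,11)=1
Σ_s f(11,s) = 462
P = 462/2048 = 231/1024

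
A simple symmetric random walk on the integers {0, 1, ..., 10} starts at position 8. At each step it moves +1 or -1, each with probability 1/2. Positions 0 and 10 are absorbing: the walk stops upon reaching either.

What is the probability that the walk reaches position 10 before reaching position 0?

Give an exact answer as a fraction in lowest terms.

Answer: 4/5

Derivation:
Symmetric walk (p = 1/2): the harmonic-function argument gives P(hit 10 before 0 | start at 8) = a/N.
P = 8/10 = 4/5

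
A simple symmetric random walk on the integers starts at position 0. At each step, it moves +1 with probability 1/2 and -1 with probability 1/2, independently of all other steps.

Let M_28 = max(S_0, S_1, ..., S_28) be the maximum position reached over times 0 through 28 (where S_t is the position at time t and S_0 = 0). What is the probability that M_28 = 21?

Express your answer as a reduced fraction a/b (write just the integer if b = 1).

Let M_28 = max(S_0,...,S_28). Use the reflection principle: for j ≥ 1, #{paths with M_28 ≥ j} = #{S_28 ≥ j} + #{S_28 ≥ j+1}.
By reflection, #{M_28 ≥ 21} = #{S_28 ≥ 21} + #{S_28 ≥ 22} = 3683 + 3683 = 7366.
#{M_28 ≥ 22} = #{S_28 ≥ 22} + #{S_28 ≥ 23} = 3683 + 407 = 4090.
#{M_28 = 21} = 7366 - 4090 = 3276.
P(M_28 = 21) = 3276/268435456 = 819/67108864

Answer: 819/67108864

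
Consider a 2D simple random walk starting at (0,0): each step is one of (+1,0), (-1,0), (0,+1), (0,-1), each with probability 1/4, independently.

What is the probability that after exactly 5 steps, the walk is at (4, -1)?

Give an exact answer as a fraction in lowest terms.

Answer: 5/1024

Derivation:
Let h be the number of horizontal steps (so 5-h are vertical). To end at (4,-1) need (h+4)/2 right-steps and ((5-h)-1)/2 up-steps.
Sum over h with 4 ≤ h ≤ 4, h ≡ 0 (mod 2), 5-h ≡ 1 (mod 2):
h=4: C(5,4)·C(4,4)·C(1,0) = 5·1·1 = 5
Total favorable: 5
Total paths: 4^5 = 1024
P = 5/1024 = 5/1024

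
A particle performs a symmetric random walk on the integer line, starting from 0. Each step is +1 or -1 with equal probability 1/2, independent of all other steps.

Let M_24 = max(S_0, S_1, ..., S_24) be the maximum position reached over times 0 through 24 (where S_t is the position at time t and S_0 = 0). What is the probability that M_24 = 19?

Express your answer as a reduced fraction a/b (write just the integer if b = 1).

Let M_24 = max(S_0,...,S_24). Use the reflection principle: for j ≥ 1, #{paths with M_24 ≥ j} = #{S_24 ≥ j} + #{S_24 ≥ j+1}.
By reflection, #{M_24 ≥ 19} = #{S_24 ≥ 19} + #{S_24 ≥ 20} = 301 + 301 = 602.
#{M_24 ≥ 20} = #{S_24 ≥ 20} + #{S_24 ≥ 21} = 301 + 25 = 326.
#{M_24 = 19} = 602 - 326 = 276.
P(M_24 = 19) = 276/16777216 = 69/4194304

Answer: 69/4194304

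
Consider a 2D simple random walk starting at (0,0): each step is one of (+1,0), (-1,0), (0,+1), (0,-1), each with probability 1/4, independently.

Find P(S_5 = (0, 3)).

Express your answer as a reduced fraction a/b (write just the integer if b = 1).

Let h be the number of horizontal steps (so 5-h are vertical). To end at (0,3) need (h+0)/2 right-steps and ((5-h)+3)/2 up-steps.
Sum over h with 0 ≤ h ≤ 2, h ≡ 0 (mod 2), 5-h ≡ 1 (mod 2):
h=0: C(5,0)·C(0,0)·C(5,4) = 1·1·5 = 5
h=2: C(5,2)·C(2,1)·C(3,3) = 10·2·1 = 20
Total favorable: 25
Total paths: 4^5 = 1024
P = 25/1024 = 25/1024

Answer: 25/1024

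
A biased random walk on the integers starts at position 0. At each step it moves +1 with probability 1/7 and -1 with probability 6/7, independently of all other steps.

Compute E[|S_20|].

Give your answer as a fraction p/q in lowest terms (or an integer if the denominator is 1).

Answer: 1139898273697263620/79792266297612001

Derivation:
S_20 takes values m ≡ 0 (mod 2) with |m| ≤ 20; P(S_20=m) = C(20,(20+m)/2) · (1/7)^((20+m)/2) · (6/7)^((20-m)/2).
Distribution: P(S=-20)=3656158440062976/79792266297612001, P(S=-18)=12187194800209920/79792266297612001, P(S=-16)=19296391766999040/79792266297612001, P(S=-14)=19296391766999040/79792266297612001, P(S=-12)=13668277501624320/79792266297612001, P(S=-10)=7289748000866304/79792266297612001, P(S=-8)=3037395000360960/79792266297612001, P(S=-6)=1012465000120320/79792266297612001, P(S=-4)=274209270865920/79792266297612001, P(S=-2)=60935393525760/79792266297612001, P(S=0)=11171488813056/79792266297612001, P(S=2)=1692649820160/79792266297612001, P(S=4)=211581227520/79792266297612001, P(S=6)=21700638720/79792266297612001, P(S=8)=1808386560/79792266297612001, P(S=10)=120559104/79792266297612001, P(S=12)=6279120/79792266297612001, P(S=14)=246240/79792266297612001, P(S=16)=6840/79792266297612001, P(S=18)=120/79792266297612001, P(S=20)=1/79792266297612001
E[|S_20|] = Σ_m |m|·P(S_20=m) = 1139898273697263620/79792266297612001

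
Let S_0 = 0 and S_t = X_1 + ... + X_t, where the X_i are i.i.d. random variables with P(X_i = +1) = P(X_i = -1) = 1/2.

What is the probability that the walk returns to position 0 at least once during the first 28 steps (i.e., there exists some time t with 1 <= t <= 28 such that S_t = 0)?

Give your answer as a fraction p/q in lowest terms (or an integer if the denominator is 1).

Answer: 28539857/33554432

Derivation:
Count via complement. Let g(t,s) = #length-t paths at position s with S_1..S_t all ≠ 0.
g(t,s) = g(t-1,s-1) + g(t-1,s+1) for s ≠ 0; g(t,0) = 0.
t=0: g(0,0)=1
t=1: g(1,-1)=1 g(1,1)=1
t=2: g(2,-2)=1 g(2,2)=1
t=3: g(3,-3)=1 g(3,-1)=1 g(3,1)=1 g(3,3)=1
t=4: g(4,-4)=1 g(4,-2)=2 g(4,2)=2 g(4,4)=1
t=5: g(5,-5)=1 g(5,-3)=3 g(5,-1)=2 g(5,1)=2 g(5,3)=3 g(5,5)=1
t=6: g(6,-6)=1 g(6,-4)=4 g(6,-2)=5 g(6,2)=5 g(6,4)=4 g(6,6)=1
t=7: g(7,-7)=1 g(7,-5)=5 g(7,-3)=9 g(7,-1)=5 g(7,1)=5 g(7,3)=9 g(7,5)=5 g(7,7)=1
t=8: g(8,-8)=1 g(8,-6)=6 g(8,-4)=14 g(8,-2)=14 g(8,2)=14 g(8,4)=14 g(8,6)=6 g(8,8)=1
t=9: g(9,-9)=1 g(9,-7)=7 g(9,-5)=20 g(9,-3)=28 g(9,-1)=14 g(9,1)=14 g(9,3)=28 g(9,5)=20 g(9,7)=7 g(9,9)=1
t=10: g(10,-10)=1 g(10,-8)=8 g(10,-6)=27 g(10,-4)=48 g(10,-2)=42 g(10,2)=42 g(10,4)=48 g(10,6)=27 g(10,8)=8 g(10,10)=1
t=11: g(11,-11)=1 g(11,-9)=9 g(11,-7)=35 g(11,-5)=75 g(11,-3)=90 g(11,-1)=42 g(11,1)=42 g(11,3)=90 g(11,5)=75 g(11,7)=35 g(11,9)=9 g(11,11)=1
t=12: g(12,-12)=1 g(12,-10)=10 g(12,-8)=44 g(12,-6)=110 g(12,-4)=165 g(12,-2)=132 g(12,2)=132 g(12,4)=165 g(12,6)=110 g(12,8)=44 g(12,10)=10 g(12,12)=1
t=13: g(13,-13)=1 g(13,-11)=11 g(13,-9)=54 g(13,-7)=154 g(13,-5)=275 g(13,-3)=297 g(13,-1)=132 g(13,1)=132 g(13,3)=297 g(13,5)=275 g(13,7)=154 g(13,9)=54 g(13,11)=11 g(13,13)=1
t=14: g(14,-14)=1 g(14,-12)=12 g(14,-10)=65 g(14,-8)=208 g(14,-6)=429 g(14,-4)=572 g(14,-2)=429 g(14,2)=429 g(14,4)=572 g(14,6)=429 g(14,8)=208 g(14,10)=65 g(14,12)=12 g(14,14)=1
t=15: g(15,-15)=1 g(15,-13)=13 g(15,-11)=77 g(15,-9)=273 g(15,-7)=637 g(15,-5)=1001 g(15,-3)=1001 g(15,-1)=429 g(15,1)=429 g(15,3)=1001 g(15,5)=1001 g(15,7)=637 g(15,9)=273 g(15,11)=77 g(15,13)=13 g(15,15)=1
t=16: g(16,-16)=1 g(16,-14)=14 g(16,-12)=90 g(16,-10)=350 g(16,-8)=910 g(16,-6)=1638 g(16,-4)=2002 g(16,-2)=1430 g(16,2)=1430 g(16,4)=2002 g(16,6)=1638 g(16,8)=910 g(16,10)=350 g(16,12)=90 g(16,14)=14 g(16,16)=1
t=17: g(17,-17)=1 g(17,-15)=15 g(17,-13)=104 g(17,-11)=440 g(17,-9)=1260 g(17,-7)=2548 g(17,-5)=3640 g(17,-3)=3432 g(17,-1)=1430 g(17,1)=1430 g(17,3)=3432 g(17,5)=3640 g(17,7)=2548 g(17,9)=1260 g(17,11)=440 g(17,13)=104 g(17,15)=15 g(17,17)=1
t=18: g(18,-18)=1 g(18,-16)=16 g(18,-14)=119 g(18,-12)=544 g(18,-10)=1700 g(18,-8)=3808 g(18,-6)=6188 g(18,-4)=7072 g(18,-2)=4862 g(18,2)=4862 g(18,4)=7072 g(18,6)=6188 g(18,8)=3808 g(18,10)=1700 g(18,12)=544 g(18,14)=119 g(18,16)=16 g(18,18)=1
t=19: g(19,-19)=1 g(19,-17)=17 g(19,-15)=135 g(19,-13)=663 g(19,-11)=2244 g(19,-9)=5508 g(19,-7)=9996 g(19,-5)=13260 g(19,-3)=11934 g(19,-1)=4862 g(19,1)=4862 g(19,3)=11934 g(19,5)=13260 g(19,7)=9996 g(19,9)=5508 g(19,11)=2244 g(19,13)=663 g(19,15)=135 g(19,17)=17 g(19,19)=1
t=20: g(20,-20)=1 g(20,-18)=18 g(20,-16)=152 g(20,-14)=798 g(20,-12)=2907 g(20,-10)=7752 g(20,-8)=15504 g(20,-6)=23256 g(20,-4)=25194 g(20,-2)=16796 g(20,2)=16796 g(20,4)=25194 g(20,6)=23256 g(20,8)=15504 g(20,10)=7752 g(20,12)=2907 g(20,14)=798 g(20,16)=152 g(20,18)=18 g(20,20)=1
t=21: g(21,-21)=1 g(21,-19)=19 g(21,-17)=170 g(21,-15)=950 g(21,-13)=3705 g(21,-11)=10659 g(21,-9)=23256 g(21,-7)=38760 g(21,-5)=48450 g(21,-3)=41990 g(21,-1)=16796 g(21,1)=16796 g(21,3)=41990 g(21,5)=48450 g(21,7)=38760 g(21,9)=23256 g(21,11)=10659 g(21,13)=3705 g(21,15)=950 g(21,17)=170 g(21,19)=19 g(21,21)=1
t=22: g(22,-22)=1 g(22,-20)=20 g(22,-18)=189 g(22,-16)=1120 g(22,-14)=4655 g(22,-12)=14364 g(22,-10)=33915 g(22,-8)=62016 g(22,-6)=87210 g(22,-4)=90440 g(22,-2)=58786 g(22,2)=58786 g(22,4)=90440 g(22,6)=87210 g(22,8)=62016 g(22,10)=33915 g(22,12)=14364 g(22,14)=4655 g(22,16)=1120 g(22,18)=189 g(22,20)=20 g(22,22)=1
t=23: g(23,-23)=1 g(23,-21)=21 g(23,-19)=209 g(23,-17)=1309 g(23,-15)=5775 g(23,-13)=19019 g(23,-11)=48279 g(23,-9)=95931 g(23,-7)=149226 g(23,-5)=177650 g(23,-3)=149226 g(23,-1)=58786 g(23,1)=58786 g(23,3)=149226 g(23,5)=177650 g(23,7)=149226 g(23,9)=95931 g(23,11)=48279 g(23,13)=19019 g(23,15)=5775 g(23,17)=1309 g(23,19)=209 g(23,21)=21 g(23,23)=1
t=24: g(24,-24)=1 g(24,-22)=22 g(24,-20)=230 g(24,-18)=1518 g(24,-16)=7084 g(24,-14)=24794 g(24,-12)=67298 g(24,-10)=144210 g(24,-8)=245157 g(24,-6)=326876 g(24,-4)=326876 g(24,-2)=208012 g(24,2)=208012 g(24,4)=326876 g(24,6)=326876 g(24,8)=245157 g(24,10)=144210 g(24,12)=67298 g(24,14)=24794 g(24,16)=7084 g(24,18)=1518 g(24,20)=230 g(24,22)=22 g(24,24)=1
t=25: g(25,-25)=1 g(25,-23)=23 g(25,-21)=252 g(25,-19)=1748 g(25,-17)=8602 g(25,-15)=31878 g(25,-13)=92092 g(25,-11)=211508 g(25,-9)=389367 g(25,-7)=572033 g(25,-5)=653752 g(25,-3)=534888 g(25,-1)=208012 g(25,1)=208012 g(25,3)=534888 g(25,5)=653752 g(25,7)=572033 g(25,9)=389367 g(25,11)=211508 g(25,13)=92092 g(25,15)=31878 g(25,17)=8602 g(25,19)=1748 g(25,21)=252 g(25,23)=23 g(25,25)=1
t=26: g(26,-26)=1 g(26,-24)=24 g(26,-22)=275 g(26,-20)=2000 g(26,-18)=10350 g(26,-16)=40480 g(26,-14)=123970 g(26,-12)=303600 g(26,-10)=600875 g(26,-8)=961400 g(26,-6)=1225785 g(26,-4)=1188640 g(26,-2)=742900 g(26,2)=742900 g(26,4)=1188640 g(26,6)=1225785 g(26,8)=961400 g(26,10)=600875 g(26,12)=303600 g(26,14)=123970 g(26,16)=40480 g(26,18)=10350 g(26,20)=2000 g(26,22)=275 g(26,24)=24 g(26,26)=1
t=27: g(27,-27)=1 g(27,-25)=25 g(27,-23)=299 g(27,-21)=2275 g(27,-19)=12350 g(27,-17)=50830 g(27,-15)=164450 g(27,-13)=427570 g(27,-11)=904475 g(27,-9)=1562275 g(27,-7)=2187185 g(27,-5)=2414425 g(27,-3)=1931540 g(27,-1)=742900 g(27,1)=742900 g(27,3)=1931540 g(27,5)=2414425 g(27,7)=2187185 g(27,9)=1562275 g(27,11)=904475 g(27,13)=427570 g(27,15)=164450 g(27,17)=50830 g(27,19)=12350 g(27,21)=2275 g(27,23)=299 g(27,25)=25 g(27,27)=1
t=28: g(28,-28)=1 g(28,-26)=26 g(28,-24)=324 g(28,-22)=2574 g(28,-20)=14625 g(28,-18)=63180 g(28,-16)=215280 g(28,-14)=592020 g(28,-12)=1332045 g(28,-10)=2466750 g(28,-8)=3749460 g(28,-6)=4601610 g(28,-4)=4345965 g(28,-2)=2674440 g(28,2)=2674440 g(28,4)=4345965 g(28,6)=4601610 g(28,8)=3749460 g(28,10)=2466750 g(28,12)=1332045 g(28,14)=592020 g(28,16)=215280 g(28,18)=63180 g(28,20)=14625 g(28,22)=2574 g(28,24)=324 g(28,26)=26 g(28,28)=1
Paths never hitting 0: Σ_s g(28,s) = 40116600
Paths hitting 0: 2^28 - 40116600 = 228318856
P = 228318856/268435456 = 28539857/33554432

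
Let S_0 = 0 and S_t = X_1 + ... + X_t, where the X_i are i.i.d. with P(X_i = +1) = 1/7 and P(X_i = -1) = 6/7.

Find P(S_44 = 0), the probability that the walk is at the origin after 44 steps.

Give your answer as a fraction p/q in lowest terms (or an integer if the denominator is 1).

To be at 0 after 44 steps: need exactly 22 steps of +1 and 22 of -1.
Number of such sequences: C(44,22) = 2104098963720
Each has probability (1/7)^22 · (6/7)^22 = 131621703842267136/15286700631942576193765185769276826401
P = 2104098963720 · 131621703842267136/15286700631942576193765185769276826401 = 276945090657575023193012305920/15286700631942576193765185769276826401

Answer: 276945090657575023193012305920/15286700631942576193765185769276826401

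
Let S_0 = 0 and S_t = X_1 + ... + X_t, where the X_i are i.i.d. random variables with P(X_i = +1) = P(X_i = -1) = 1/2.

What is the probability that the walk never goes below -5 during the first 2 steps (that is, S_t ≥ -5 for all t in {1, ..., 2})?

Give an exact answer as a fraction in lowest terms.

Answer: 1

Derivation:
Let f(t,s) = #length-t paths at position s with S_1..S_t all ≥ -5.
f(t,s) = f(t-1,s-1) + f(t-1,s+1) for s ≥ -5; f(t,s) = 0 for s < -5.
t=0: f(0,0)=1
t=1: f(1,-1)=1 f(1,1)=1
t=2: f(2,-2)=1 f(2,0)=2 f(2,2)=1
Σ_s f(2,s) = 4
P = 4/4 = 1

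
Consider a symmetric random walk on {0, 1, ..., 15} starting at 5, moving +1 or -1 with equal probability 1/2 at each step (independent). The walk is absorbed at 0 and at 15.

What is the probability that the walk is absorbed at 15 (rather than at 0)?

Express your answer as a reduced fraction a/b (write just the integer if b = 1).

Symmetric walk (p = 1/2): the harmonic-function argument gives P(hit 15 before 0 | start at 5) = a/N.
P = 5/15 = 1/3

Answer: 1/3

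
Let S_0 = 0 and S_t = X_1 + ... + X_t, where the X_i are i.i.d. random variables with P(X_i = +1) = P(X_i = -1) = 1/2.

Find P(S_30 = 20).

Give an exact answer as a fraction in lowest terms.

To reach position 20 after 30 steps: need 25 steps of +1 and 5 of -1.
Favorable paths: C(30,25) = 142506
Total paths: 2^30 = 1073741824
P = 142506/1073741824 = 71253/536870912

Answer: 71253/536870912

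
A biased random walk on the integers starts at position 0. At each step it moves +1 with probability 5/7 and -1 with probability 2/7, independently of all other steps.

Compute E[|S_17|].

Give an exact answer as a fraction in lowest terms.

S_17 takes values m ≡ 1 (mod 2) with |m| ≤ 17; P(S_17=m) = C(17,(17+m)/2) · (5/7)^((17+m)/2) · (2/7)^((17-m)/2).
Distribution: P(S=-17)=131072/232630513987207, P(S=-15)=5570560/232630513987207, P(S=-13)=111411200/232630513987207, P(S=-11)=1392640000/232630513987207, P(S=-9)=1740800000/33232930569601, P(S=-7)=11315200000/33232930569601, P(S=-5)=56576000000/33232930569601, P(S=-3)=1555840000000/232630513987207, P(S=-1)=4862000000000/232630513987207, P(S=1)=12155000000000/232630513987207, P(S=3)=24310000000000/232630513987207, P(S=5)=5525000000000/33232930569601, P(S=7)=6906250000000/33232930569601, P(S=9)=6640625000000/33232930569601, P(S=11)=33203125000000/232630513987207, P(S=13)=16601562500000/232630513987207, P(S=15)=5187988281250/232630513987207, P(S=17)=762939453125/232630513987207
E[|S_17|] = Σ_m |m|·P(S_17=m) = 245608679399157/33232930569601

Answer: 245608679399157/33232930569601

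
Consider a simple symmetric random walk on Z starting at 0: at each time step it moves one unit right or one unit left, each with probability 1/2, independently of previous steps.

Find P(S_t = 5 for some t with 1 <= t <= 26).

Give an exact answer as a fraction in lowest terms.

Answer: 342821/1048576

Derivation:
Count via complement. Let g(t,s) = #length-t paths at position s with S_1..S_t all ≠ 5.
g(t,s) = g(t-1,s-1) + g(t-1,s+1) for s ≠ 5; g(t,5) = 0.
t=0: g(0,0)=1
t=1: g(1,-1)=1 g(1,1)=1
t=2: g(2,-2)=1 g(2,0)=2 g(2,2)=1
t=3: g(3,-3)=1 g(3,-1)=3 g(3,1)=3 g(3,3)=1
t=4: g(4,-4)=1 g(4,-2)=4 g(4,0)=6 g(4,2)=4 g(4,4)=1
t=5: g(5,-5)=1 g(5,-3)=5 g(5,-1)=10 g(5,1)=10 g(5,3)=5
t=6: g(6,-6)=1 g(6,-4)=6 g(6,-2)=15 g(6,0)=20 g(6,2)=15 g(6,4)=5
t=7: g(7,-7)=1 g(7,-5)=7 g(7,-3)=21 g(7,-1)=35 g(7,1)=35 g(7,3)=20
t=8: g(8,-8)=1 g(8,-6)=8 g(8,-4)=28 g(8,-2)=56 g(8,0)=70 g(8,2)=55 g(8,4)=20
t=9: g(9,-9)=1 g(9,-7)=9 g(9,-5)=36 g(9,-3)=84 g(9,-1)=126 g(9,1)=125 g(9,3)=75
t=10: g(10,-10)=1 g(10,-8)=10 g(10,-6)=45 g(10,-4)=120 g(10,-2)=210 g(10,0)=251 g(10,2)=200 g(10,4)=75
t=11: g(11,-11)=1 g(11,-9)=11 g(11,-7)=55 g(11,-5)=165 g(11,-3)=330 g(11,-1)=461 g(11,1)=451 g(11,3)=275
t=12: g(12,-12)=1 g(12,-10)=12 g(12,-8)=66 g(12,-6)=220 g(12,-4)=495 g(12,-2)=791 g(12,0)=912 g(12,2)=726 g(12,4)=275
t=13: g(13,-13)=1 g(13,-11)=13 g(13,-9)=78 g(13,-7)=286 g(13,-5)=715 g(13,-3)=1286 g(13,-1)=1703 g(13,1)=1638 g(13,3)=1001
t=14: g(14,-14)=1 g(14,-12)=14 g(14,-10)=91 g(14,-8)=364 g(14,-6)=1001 g(14,-4)=2001 g(14,-2)=2989 g(14,0)=3341 g(14,2)=2639 g(14,4)=1001
t=15: g(15,-15)=1 g(15,-13)=15 g(15,-11)=105 g(15,-9)=455 g(15,-7)=1365 g(15,-5)=3002 g(15,-3)=4990 g(15,-1)=6330 g(15,1)=5980 g(15,3)=3640
t=16: g(16,-16)=1 g(16,-14)=16 g(16,-12)=120 g(16,-10)=560 g(16,-8)=1820 g(16,-6)=4367 g(16,-4)=7992 g(16,-2)=11320 g(16,0)=12310 g(16,2)=9620 g(16,4)=3640
t=17: g(17,-17)=1 g(17,-15)=17 g(17,-13)=136 g(17,-11)=680 g(17,-9)=2380 g(17,-7)=6187 g(17,-5)=12359 g(17,-3)=19312 g(17,-1)=23630 g(17,1)=21930 g(17,3)=13260
t=18: g(18,-18)=1 g(18,-16)=18 g(18,-14)=153 g(18,-12)=816 g(18,-10)=3060 g(18,-8)=8567 g(18,-6)=18546 g(18,-4)=31671 g(18,-2)=42942 g(18,0)=45560 g(18,2)=35190 g(18,4)=13260
t=19: g(19,-19)=1 g(19,-17)=19 g(19,-15)=171 g(19,-13)=969 g(19,-11)=3876 g(19,-9)=11627 g(19,-7)=27113 g(19,-5)=50217 g(19,-3)=74613 g(19,-1)=88502 g(19,1)=80750 g(19,3)=48450
t=20: g(20,-20)=1 g(20,-18)=20 g(20,-16)=190 g(20,-14)=1140 g(20,-12)=4845 g(20,-10)=15503 g(20,-8)=38740 g(20,-6)=77330 g(20,-4)=124830 g(20,-2)=163115 g(20,0)=169252 g(20,2)=129200 g(20,4)=48450
t=21: g(21,-21)=1 g(21,-19)=21 g(21,-17)=210 g(21,-15)=1330 g(21,-13)=5985 g(21,-11)=20348 g(21,-9)=54243 g(21,-7)=116070 g(21,-5)=202160 g(21,-3)=287945 g(21,-1)=332367 g(21,1)=298452 g(21,3)=177650
t=22: g(22,-22)=1 g(22,-20)=22 g(22,-18)=231 g(22,-16)=1540 g(22,-14)=7315 g(22,-12)=26333 g(22,-10)=74591 g(22,-8)=170313 g(22,-6)=318230 g(22,-4)=490105 g(22,-2)=620312 g(22,0)=630819 g(22,2)=476102 g(22,4)=177650
t=23: g(23,-23)=1 g(23,-21)=23 g(23,-19)=253 g(23,-17)=1771 g(23,-15)=8855 g(23,-13)=33648 g(23,-11)=100924 g(23,-9)=244904 g(23,-7)=488543 g(23,-5)=808335 g(23,-3)=1110417 g(23,-1)=1251131 g(23,1)=1106921 g(23,3)=653752
t=24: g(24,-24)=1 g(24,-22)=24 g(24,-20)=276 g(24,-18)=2024 g(24,-16)=10626 g(24,-14)=42503 g(24,-12)=134572 g(24,-10)=345828 g(24,-8)=733447 g(24,-6)=1296878 g(24,-4)=1918752 g(24,-2)=2361548 g(24,0)=2358052 g(24,2)=1760673 g(24,4)=653752
t=25: g(25,-25)=1 g(25,-23)=25 g(25,-21)=300 g(25,-19)=2300 g(25,-17)=12650 g(25,-15)=53129 g(25,-13)=177075 g(25,-11)=480400 g(25,-9)=1079275 g(25,-7)=2030325 g(25,-5)=3215630 g(25,-3)=4280300 g(25,-1)=4719600 g(25,1)=4118725 g(25,3)=2414425
t=26: g(26,-26)=1 g(26,-24)=26 g(26,-22)=325 g(26,-20)=2600 g(26,-18)=14950 g(26,-16)=65779 g(26,-14)=230204 g(26,-12)=657475 g(26,-10)=1559675 g(26,-8)=3109600 g(26,-6)=5245955 g(26,-4)=7495930 g(26,-2)=8999900 g(26,0)=8838325 g(26,2)=6533150 g(26,4)=2414425
Paths never hitting 5: Σ_s g(26,s) = 45168320
Paths hitting 5: 2^26 - 45168320 = 21940544
P = 21940544/67108864 = 342821/1048576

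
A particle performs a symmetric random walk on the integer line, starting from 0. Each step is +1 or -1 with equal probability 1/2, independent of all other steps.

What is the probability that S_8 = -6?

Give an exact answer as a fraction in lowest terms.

To reach position -6 after 8 steps: need 1 step of +1 and 7 of -1.
Favorable paths: C(8,1) = 8
Total paths: 2^8 = 256
P = 8/256 = 1/32

Answer: 1/32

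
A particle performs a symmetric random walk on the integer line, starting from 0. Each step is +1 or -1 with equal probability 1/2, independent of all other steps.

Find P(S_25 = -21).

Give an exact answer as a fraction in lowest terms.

Answer: 75/8388608

Derivation:
To reach position -21 after 25 steps: need 2 steps of +1 and 23 of -1.
Favorable paths: C(25,2) = 300
Total paths: 2^25 = 33554432
P = 300/33554432 = 75/8388608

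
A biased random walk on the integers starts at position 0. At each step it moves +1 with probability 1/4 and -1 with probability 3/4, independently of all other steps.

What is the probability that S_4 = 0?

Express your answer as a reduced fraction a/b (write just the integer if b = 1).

To be at 0 after 4 steps: need exactly 2 steps of +1 and 2 of -1.
Number of such sequences: C(4,2) = 6
Each has probability (1/4)^2 · (3/4)^2 = 9/256
P = 6 · 9/256 = 27/128

Answer: 27/128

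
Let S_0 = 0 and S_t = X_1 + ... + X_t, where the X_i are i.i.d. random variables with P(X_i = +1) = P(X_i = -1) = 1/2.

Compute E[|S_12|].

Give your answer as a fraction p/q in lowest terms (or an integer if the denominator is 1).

Answer: 693/256

Derivation:
S_12 takes values m ≡ 0 (mod 2) with |m| ≤ 12; P(S_12=m) = C(12,(12+m)/2)/2^12.
Total paths: 2^12 = 4096
Distribution: P(S=-12)=1/4096, P(S=-10)=12/4096, P(S=-8)=66/4096, P(S=-6)=220/4096, P(S=-4)=495/4096, P(S=-2)=792/4096, P(S=0)=924/4096, P(S=2)=792/4096, P(S=4)=495/4096, P(S=6)=220/4096, P(S=8)=66/4096, P(S=10)=12/4096, P(S=12)=1/4096
E[|S_12|] = Σ_m |m|·P(S_12=m) = 11088/4096 = 693/256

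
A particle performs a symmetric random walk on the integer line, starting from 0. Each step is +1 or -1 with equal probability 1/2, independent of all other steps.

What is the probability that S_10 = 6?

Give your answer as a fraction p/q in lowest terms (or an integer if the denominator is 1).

Answer: 45/1024

Derivation:
To reach position 6 after 10 steps: need 8 steps of +1 and 2 of -1.
Favorable paths: C(10,8) = 45
Total paths: 2^10 = 1024
P = 45/1024 = 45/1024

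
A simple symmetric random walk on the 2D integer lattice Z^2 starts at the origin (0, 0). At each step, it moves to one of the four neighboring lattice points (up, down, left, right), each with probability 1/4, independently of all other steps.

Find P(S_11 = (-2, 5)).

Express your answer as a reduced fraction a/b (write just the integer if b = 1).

Answer: 9075/2097152

Derivation:
Let h be the number of horizontal steps (so 11-h are vertical). To end at (-2,5) need (h-2)/2 right-steps and ((11-h)+5)/2 up-steps.
Sum over h with 2 ≤ h ≤ 6, h ≡ 0 (mod 2), 11-h ≡ 1 (mod 2):
h=2: C(11,2)·C(2,0)·C(9,7) = 55·1·36 = 1980
h=4: C(11,4)·C(4,1)·C(7,6) = 330·4·7 = 9240
h=6: C(11,6)·C(6,2)·C(5,5) = 462·15·1 = 6930
Total favorable: 18150
Total paths: 4^11 = 4194304
P = 18150/4194304 = 9075/2097152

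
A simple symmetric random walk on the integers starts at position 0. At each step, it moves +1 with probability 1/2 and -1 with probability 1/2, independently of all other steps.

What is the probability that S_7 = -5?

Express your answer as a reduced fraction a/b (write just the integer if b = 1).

Answer: 7/128

Derivation:
To reach position -5 after 7 steps: need 1 step of +1 and 6 of -1.
Favorable paths: C(7,1) = 7
Total paths: 2^7 = 128
P = 7/128 = 7/128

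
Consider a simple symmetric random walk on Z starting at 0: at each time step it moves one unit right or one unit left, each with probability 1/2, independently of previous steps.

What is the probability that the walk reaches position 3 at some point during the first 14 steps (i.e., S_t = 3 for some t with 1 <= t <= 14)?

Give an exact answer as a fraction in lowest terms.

Count via complement. Let g(t,s) = #length-t paths at position s with S_1..S_t all ≠ 3.
g(t,s) = g(t-1,s-1) + g(t-1,s+1) for s ≠ 3; g(t,3) = 0.
t=0: g(0,0)=1
t=1: g(1,-1)=1 g(1,1)=1
t=2: g(2,-2)=1 g(2,0)=2 g(2,2)=1
t=3: g(3,-3)=1 g(3,-1)=3 g(3,1)=3
t=4: g(4,-4)=1 g(4,-2)=4 g(4,0)=6 g(4,2)=3
t=5: g(5,-5)=1 g(5,-3)=5 g(5,-1)=10 g(5,1)=9
t=6: g(6,-6)=1 g(6,-4)=6 g(6,-2)=15 g(6,0)=19 g(6,2)=9
t=7: g(7,-7)=1 g(7,-5)=7 g(7,-3)=21 g(7,-1)=34 g(7,1)=28
t=8: g(8,-8)=1 g(8,-6)=8 g(8,-4)=28 g(8,-2)=55 g(8,0)=62 g(8,2)=28
t=9: g(9,-9)=1 g(9,-7)=9 g(9,-5)=36 g(9,-3)=83 g(9,-1)=117 g(9,1)=90
t=10: g(10,-10)=1 g(10,-8)=10 g(10,-6)=45 g(10,-4)=119 g(10,-2)=200 g(10,0)=207 g(10,2)=90
t=11: g(11,-11)=1 g(11,-9)=11 g(11,-7)=55 g(11,-5)=164 g(11,-3)=319 g(11,-1)=407 g(11,1)=297
t=12: g(12,-12)=1 g(12,-10)=12 g(12,-8)=66 g(12,-6)=219 g(12,-4)=483 g(12,-2)=726 g(12,0)=704 g(12,2)=297
t=13: g(13,-13)=1 g(13,-11)=13 g(13,-9)=78 g(13,-7)=285 g(13,-5)=702 g(13,-3)=1209 g(13,-1)=1430 g(13,1)=1001
t=14: g(14,-14)=1 g(14,-12)=14 g(14,-10)=91 g(14,-8)=363 g(14,-6)=987 g(14,-4)=1911 g(14,-2)=2639 g(14,0)=2431 g(14,2)=1001
Paths never hitting 3: Σ_s g(14,s) = 9438
Paths hitting 3: 2^14 - 9438 = 6946
P = 6946/16384 = 3473/8192

Answer: 3473/8192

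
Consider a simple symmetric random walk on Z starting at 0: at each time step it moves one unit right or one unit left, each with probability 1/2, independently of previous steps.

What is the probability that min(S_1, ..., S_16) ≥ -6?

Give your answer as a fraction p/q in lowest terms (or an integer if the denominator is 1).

Answer: 30251/32768

Derivation:
Let f(t,s) = #length-t paths at position s with S_1..S_t all ≥ -6.
f(t,s) = f(t-1,s-1) + f(t-1,s+1) for s ≥ -6; f(t,s) = 0 for s < -6.
t=0: f(0,0)=1
t=1: f(1,-1)=1 f(1,1)=1
t=2: f(2,-2)=1 f(2,0)=2 f(2,2)=1
t=3: f(3,-3)=1 f(3,-1)=3 f(3,1)=3 f(3,3)=1
t=4: f(4,-4)=1 f(4,-2)=4 f(4,0)=6 f(4,2)=4 f(4,4)=1
t=5: f(5,-5)=1 f(5,-3)=5 f(5,-1)=10 f(5,1)=10 f(5,3)=5 f(5,5)=1
t=6: f(6,-6)=1 f(6,-4)=6 f(6,-2)=15 f(6,0)=20 f(6,2)=15 f(6,4)=6 f(6,6)=1
t=7: f(7,-5)=7 f(7,-3)=21 f(7,-1)=35 f(7,1)=35 f(7,3)=21 f(7,5)=7 f(7,7)=1
t=8: f(8,-6)=7 f(8,-4)=28 f(8,-2)=56 f(8,0)=70 f(8,2)=56 f(8,4)=28 f(8,6)=8 f(8,8)=1
t=9: f(9,-5)=35 f(9,-3)=84 f(9,-1)=126 f(9,1)=126 f(9,3)=84 f(9,5)=36 f(9,7)=9 f(9,9)=1
t=10: f(10,-6)=35 f(10,-4)=119 f(10,-2)=210 f(10,0)=252 f(10,2)=210 f(10,4)=120 f(10,6)=45 f(10,8)=10 f(10,10)=1
t=11: f(11,-5)=154 f(11,-3)=329 f(11,-1)=462 f(11,1)=462 f(11,3)=330 f(11,5)=165 f(11,7)=55 f(11,9)=11 f(11,11)=1
t=12: f(12,-6)=154 f(12,-4)=483 f(12,-2)=791 f(12,0)=924 f(12,2)=792 f(12,4)=495 f(12,6)=220 f(12,8)=66 f(12,10)=12 f(12,12)=1
t=13: f(13,-5)=637 f(13,-3)=1274 f(13,-1)=1715 f(13,1)=1716 f(13,3)=1287 f(13,5)=715 f(13,7)=286 f(13,9)=78 f(13,11)=13 f(13,13)=1
t=14: f(14,-6)=637 f(14,-4)=1911 f(14,-2)=2989 f(14,0)=3431 f(14,2)=3003 f(14,4)=2002 f(14,6)=1001 f(14,8)=364 f(14,10)=91 f(14,12)=14 f(14,14)=1
t=15: f(15,-5)=2548 f(15,-3)=4900 f(15,-1)=6420 f(15,1)=6434 f(15,3)=5005 f(15,5)=3003 f(15,7)=1365 f(15,9)=455 f(15,11)=105 f(15,13)=15 f(15,15)=1
t=16: f(16,-6)=2548 f(16,-4)=7448 f(16,-2)=11320 f(16,0)=12854 f(16,2)=11439 f(16,4)=8008 f(16,6)=4368 f(16,8)=1820 f(16,10)=560 f(16,12)=120 f(16,14)=16 f(16,16)=1
Σ_s f(16,s) = 60502
P = 60502/65536 = 30251/32768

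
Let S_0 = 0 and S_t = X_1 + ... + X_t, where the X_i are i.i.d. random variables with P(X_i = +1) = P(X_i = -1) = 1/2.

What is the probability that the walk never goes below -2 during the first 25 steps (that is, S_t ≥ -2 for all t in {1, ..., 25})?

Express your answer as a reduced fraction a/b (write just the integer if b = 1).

Answer: 928625/2097152

Derivation:
Let f(t,s) = #length-t paths at position s with S_1..S_t all ≥ -2.
f(t,s) = f(t-1,s-1) + f(t-1,s+1) for s ≥ -2; f(t,s) = 0 for s < -2.
t=0: f(0,0)=1
t=1: f(1,-1)=1 f(1,1)=1
t=2: f(2,-2)=1 f(2,0)=2 f(2,2)=1
t=3: f(3,-1)=3 f(3,1)=3 f(3,3)=1
t=4: f(4,-2)=3 f(4,0)=6 f(4,2)=4 f(4,4)=1
t=5: f(5,-1)=9 f(5,1)=10 f(5,3)=5 f(5,5)=1
t=6: f(6,-2)=9 f(6,0)=19 f(6,2)=15 f(6,4)=6 f(6,6)=1
t=7: f(7,-1)=28 f(7,1)=34 f(7,3)=21 f(7,5)=7 f(7,7)=1
t=8: f(8,-2)=28 f(8,0)=62 f(8,2)=55 f(8,4)=28 f(8,6)=8 f(8,8)=1
t=9: f(9,-1)=90 f(9,1)=117 f(9,3)=83 f(9,5)=36 f(9,7)=9 f(9,9)=1
t=10: f(10,-2)=90 f(10,0)=207 f(10,2)=200 f(10,4)=119 f(10,6)=45 f(10,8)=10 f(10,10)=1
t=11: f(11,-1)=297 f(11,1)=407 f(11,3)=319 f(11,5)=164 f(11,7)=55 f(11,9)=11 f(11,11)=1
t=12: f(12,-2)=297 f(12,0)=704 f(12,2)=726 f(12,4)=483 f(12,6)=219 f(12,8)=66 f(12,10)=12 f(12,12)=1
t=13: f(13,-1)=1001 f(13,1)=1430 f(13,3)=1209 f(13,5)=702 f(13,7)=285 f(13,9)=78 f(13,11)=13 f(13,13)=1
t=14: f(14,-2)=1001 f(14,0)=2431 f(14,2)=2639 f(14,4)=1911 f(14,6)=987 f(14,8)=363 f(14,10)=91 f(14,12)=14 f(14,14)=1
t=15: f(15,-1)=3432 f(15,1)=5070 f(15,3)=4550 f(15,5)=2898 f(15,7)=1350 f(15,9)=454 f(15,11)=105 f(15,13)=15 f(15,15)=1
t=16: f(16,-2)=3432 f(16,0)=8502 f(16,2)=9620 f(16,4)=7448 f(16,6)=4248 f(16,8)=1804 f(16,10)=559 f(16,12)=120 f(16,14)=16 f(16,16)=1
t=17: f(17,-1)=11934 f(17,1)=18122 f(17,3)=17068 f(17,5)=11696 f(17,7)=6052 f(17,9)=2363 f(17,11)=679 f(17,13)=136 f(17,15)=17 f(17,17)=1
t=18: f(18,-2)=11934 f(18,0)=30056 f(18,2)=35190 f(18,4)=28764 f(18,6)=17748 f(18,8)=8415 f(18,10)=3042 f(18,12)=815 f(18,14)=153 f(18,16)=18 f(18,18)=1
t=19: f(19,-1)=41990 f(19,1)=65246 f(19,3)=63954 f(19,5)=46512 f(19,7)=26163 f(19,9)=11457 f(19,11)=3857 f(19,13)=968 f(19,15)=171 f(19,17)=19 f(19,19)=1
t=20: f(20,-2)=41990 f(20,0)=107236 f(20,2)=129200 f(20,4)=110466 f(20,6)=72675 f(20,8)=37620 f(20,10)=15314 f(20,12)=4825 f(20,14)=1139 f(20,16)=190 f(20,18)=20 f(20,20)=1
t=21: f(21,-1)=149226 f(21,1)=236436 f(21,3)=239666 f(21,5)=183141 f(21,7)=110295 f(21,9)=52934 f(21,11)=20139 f(21,13)=5964 f(21,15)=1329 f(21,17)=210 f(21,19)=21 f(21,21)=1
t=22: f(22,-2)=149226 f(22,0)=385662 f(22,2)=476102 f(22,4)=422807 f(22,6)=293436 f(22,8)=163229 f(22,10)=73073 f(22,12)=26103 f(22,14)=7293 f(22,16)=1539 f(22,18)=231 f(22,20)=22 f(22,22)=1
t=23: f(23,-1)=534888 f(23,1)=861764 f(23,3)=898909 f(23,5)=716243 f(23,7)=456665 f(23,9)=236302 f(23,11)=99176 f(23,13)=33396 f(23,15)=8832 f(23,17)=1770 f(23,19)=253 f(23,21)=23 f(23,23)=1
t=24: f(24,-2)=534888 f(24,0)=1396652 f(24,2)=1760673 f(24,4)=1615152 f(24,6)=1172908 f(24,8)=692967 f(24,10)=335478 f(24,12)=132572 f(24,14)=42228 f(24,16)=10602 f(24,18)=2023 f(24,20)=276 f(24,22)=24 f(24,24)=1
t=25: f(25,-1)=1931540 f(25,1)=3157325 f(25,3)=3375825 f(25,5)=2788060 f(25,7)=1865875 f(25,9)=1028445 f(25,11)=468050 f(25,13)=174800 f(25,15)=52830 f(25,17)=12625 f(25,19)=2299 f(25,21)=300 f(25,23)=25 f(25,25)=1
Σ_s f(25,s) = 14858000
P = 14858000/33554432 = 928625/2097152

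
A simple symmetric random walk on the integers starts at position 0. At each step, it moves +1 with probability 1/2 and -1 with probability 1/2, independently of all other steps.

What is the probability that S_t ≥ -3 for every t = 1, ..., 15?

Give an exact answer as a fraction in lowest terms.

Answer: 715/1024

Derivation:
Let f(t,s) = #length-t paths at position s with S_1..S_t all ≥ -3.
f(t,s) = f(t-1,s-1) + f(t-1,s+1) for s ≥ -3; f(t,s) = 0 for s < -3.
t=0: f(0,0)=1
t=1: f(1,-1)=1 f(1,1)=1
t=2: f(2,-2)=1 f(2,0)=2 f(2,2)=1
t=3: f(3,-3)=1 f(3,-1)=3 f(3,1)=3 f(3,3)=1
t=4: f(4,-2)=4 f(4,0)=6 f(4,2)=4 f(4,4)=1
t=5: f(5,-3)=4 f(5,-1)=10 f(5,1)=10 f(5,3)=5 f(5,5)=1
t=6: f(6,-2)=14 f(6,0)=20 f(6,2)=15 f(6,4)=6 f(6,6)=1
t=7: f(7,-3)=14 f(7,-1)=34 f(7,1)=35 f(7,3)=21 f(7,5)=7 f(7,7)=1
t=8: f(8,-2)=48 f(8,0)=69 f(8,2)=56 f(8,4)=28 f(8,6)=8 f(8,8)=1
t=9: f(9,-3)=48 f(9,-1)=117 f(9,1)=125 f(9,3)=84 f(9,5)=36 f(9,7)=9 f(9,9)=1
t=10: f(10,-2)=165 f(10,0)=242 f(10,2)=209 f(10,4)=120 f(10,6)=45 f(10,8)=10 f(10,10)=1
t=11: f(11,-3)=165 f(11,-1)=407 f(11,1)=451 f(11,3)=329 f(11,5)=165 f(11,7)=55 f(11,9)=11 f(11,11)=1
t=12: f(12,-2)=572 f(12,0)=858 f(12,2)=780 f(12,4)=494 f(12,6)=220 f(12,8)=66 f(12,10)=12 f(12,12)=1
t=13: f(13,-3)=572 f(13,-1)=1430 f(13,1)=1638 f(13,3)=1274 f(13,5)=714 f(13,7)=286 f(13,9)=78 f(13,11)=13 f(13,13)=1
t=14: f(14,-2)=2002 f(14,0)=3068 f(14,2)=2912 f(14,4)=1988 f(14,6)=1000 f(14,8)=364 f(14,10)=91 f(14,12)=14 f(14,14)=1
t=15: f(15,-3)=2002 f(15,-1)=5070 f(15,1)=5980 f(15,3)=4900 f(15,5)=2988 f(15,7)=1364 f(15,9)=455 f(15,11)=105 f(15,13)=15 f(15,15)=1
Σ_s f(15,s) = 22880
P = 22880/32768 = 715/1024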